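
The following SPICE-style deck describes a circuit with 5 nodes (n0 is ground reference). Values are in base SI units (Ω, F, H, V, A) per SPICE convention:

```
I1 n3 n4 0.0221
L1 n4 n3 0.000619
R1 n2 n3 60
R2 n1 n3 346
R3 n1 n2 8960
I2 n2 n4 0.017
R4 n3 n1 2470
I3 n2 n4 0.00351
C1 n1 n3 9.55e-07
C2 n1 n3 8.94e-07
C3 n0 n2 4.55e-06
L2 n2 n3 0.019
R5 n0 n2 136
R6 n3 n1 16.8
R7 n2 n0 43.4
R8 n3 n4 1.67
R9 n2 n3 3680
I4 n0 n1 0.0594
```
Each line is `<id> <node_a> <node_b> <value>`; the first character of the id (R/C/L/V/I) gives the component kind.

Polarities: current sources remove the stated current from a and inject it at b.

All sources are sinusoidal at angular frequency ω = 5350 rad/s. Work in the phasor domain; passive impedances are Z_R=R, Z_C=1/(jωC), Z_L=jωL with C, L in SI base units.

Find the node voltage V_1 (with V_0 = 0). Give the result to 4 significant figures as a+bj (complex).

5.616+0.9260j V

Element admittances at ω=5350 rad/s:
  I1: injects 0.0221 A into n4 (from n3)
  Y(L1) = 0.000-0.3020j S between n4,n3
  Y(R1) = 0.01667+0.000j S between n2,n3
  Y(R2) = 0.002890+0.000j S between n1,n3
  Y(R3) = 0.0001116+0.000j S between n1,n2
  I2: injects 0.017 A into n4 (from n2)
  Y(R4) = 0.0004049+0.000j S between n3,n1
  I3: injects 0.00351 A into n4 (from n2)
  Y(C1) = 0.000+0.005109j S between n1,n3
  Y(C2) = 0.000+0.004783j S between n1,n3
  Y(C3) = 0.000+0.02434j S between n0,n2
  Y(L2) = 0.000-0.009838j S between n2,n3
  Y(R5) = 0.007353+0.000j S between n0,n2
  Y(R6) = 0.05952+0.000j S between n3,n1
  Y(R7) = 0.02304+0.000j S between n2,n0
  Y(R8) = 0.5988+0.000j S between n3,n4
  Y(R9) = 0.0002717+0.000j S between n2,n3
  I4: injects 0.0594 A into n1 (from n0)
Assemble and solve the 4×4 MNA system:
  V(n1)=5.616+0.9260j  V(n2)=1.191-0.9536j  V(n3)=4.702+1.073j  V(n4)=4.759+1.102j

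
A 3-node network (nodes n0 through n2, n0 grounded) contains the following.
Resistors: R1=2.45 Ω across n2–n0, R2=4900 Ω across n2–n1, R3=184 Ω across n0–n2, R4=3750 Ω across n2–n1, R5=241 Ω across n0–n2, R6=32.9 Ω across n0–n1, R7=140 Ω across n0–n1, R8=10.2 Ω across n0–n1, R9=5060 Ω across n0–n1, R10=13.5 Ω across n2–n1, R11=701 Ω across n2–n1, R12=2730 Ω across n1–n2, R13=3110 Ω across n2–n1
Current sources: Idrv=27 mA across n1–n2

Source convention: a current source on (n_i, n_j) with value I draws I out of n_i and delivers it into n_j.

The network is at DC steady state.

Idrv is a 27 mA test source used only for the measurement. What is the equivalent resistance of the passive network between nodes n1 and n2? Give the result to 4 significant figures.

Element admittances at DC:
  Y(R1) = 0.4082 S between n2,n0
  Y(R2) = 0.0002041 S between n2,n1
  Y(R3) = 0.005435 S between n0,n2
  Y(R4) = 0.0002667 S between n2,n1
  Y(R5) = 0.004149 S between n0,n2
  Y(R6) = 0.03040 S between n0,n1
  Y(R7) = 0.007143 S between n0,n1
  Y(R8) = 0.09804 S between n0,n1
  Y(R9) = 0.0001976 S between n0,n1
  Y(R10) = 0.07407 S between n2,n1
  Y(R11) = 0.001427 S between n2,n1
  Y(R12) = 0.0003663 S between n1,n2
  Y(R13) = 0.0003215 S between n2,n1
  Idrv: injects 0.027 A into n2 (from n1)
Assemble and solve the 2×2 MNA system:
  V(n1)=-0.1138  V(n2)=0.03697

R_eq = 5.583 Ω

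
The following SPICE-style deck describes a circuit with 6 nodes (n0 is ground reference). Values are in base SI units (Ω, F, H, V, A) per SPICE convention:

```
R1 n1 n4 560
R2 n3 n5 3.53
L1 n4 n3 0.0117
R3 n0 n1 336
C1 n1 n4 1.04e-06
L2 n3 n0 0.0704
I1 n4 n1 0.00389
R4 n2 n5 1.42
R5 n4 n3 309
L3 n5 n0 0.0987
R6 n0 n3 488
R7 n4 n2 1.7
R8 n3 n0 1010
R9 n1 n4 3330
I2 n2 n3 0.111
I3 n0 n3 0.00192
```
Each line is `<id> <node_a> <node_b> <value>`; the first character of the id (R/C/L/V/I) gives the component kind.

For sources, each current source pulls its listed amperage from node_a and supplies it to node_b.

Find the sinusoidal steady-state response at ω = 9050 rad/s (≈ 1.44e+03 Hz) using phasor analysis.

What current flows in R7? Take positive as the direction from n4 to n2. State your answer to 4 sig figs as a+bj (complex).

0.002105-0.004631j A

Apply KCL at each of the 5 non-ground nodes and solve the resulting linear system.
Node n1: branches {R1, R3, C1, I1, R9} → V_1 = -0.02600-0.1133j
Node n2: branches {R4, R7, I2} → V_2 = -0.1528+0.2888j
Node n3: branches {R2, L1, L2, R5, R6, R8, I2, I3} → V_3 = 0.3874+0.3117j
Node n4: branches {R1, L1, C1, I1, R5, R7, R9} → V_4 = -0.1492+0.2809j
Node n5: branches {R2, R4, L3} → V_5 = 0.001852+0.2954j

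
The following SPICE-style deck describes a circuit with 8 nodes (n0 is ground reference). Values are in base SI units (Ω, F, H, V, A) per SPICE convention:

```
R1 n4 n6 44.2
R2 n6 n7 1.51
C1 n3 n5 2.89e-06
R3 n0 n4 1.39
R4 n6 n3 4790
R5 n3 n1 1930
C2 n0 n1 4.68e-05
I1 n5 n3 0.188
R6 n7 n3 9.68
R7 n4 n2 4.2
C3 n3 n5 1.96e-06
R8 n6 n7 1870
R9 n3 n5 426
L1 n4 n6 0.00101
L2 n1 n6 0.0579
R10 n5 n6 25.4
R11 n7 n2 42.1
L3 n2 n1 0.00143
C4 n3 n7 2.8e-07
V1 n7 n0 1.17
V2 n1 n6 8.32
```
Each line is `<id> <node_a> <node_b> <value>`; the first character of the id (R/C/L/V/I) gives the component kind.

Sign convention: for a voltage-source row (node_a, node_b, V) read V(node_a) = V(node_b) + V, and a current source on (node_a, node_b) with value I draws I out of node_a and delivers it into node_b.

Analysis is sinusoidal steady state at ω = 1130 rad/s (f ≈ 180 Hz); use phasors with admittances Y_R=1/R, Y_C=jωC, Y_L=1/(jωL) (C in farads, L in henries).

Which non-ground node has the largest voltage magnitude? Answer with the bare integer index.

1

Apply KCL at each of the 7 non-ground nodes and solve the resulting linear system.
Node n1: branches {R5, C2, L2, L3, V2} → V_1 = 8.074-0.6802j
Node n2: branches {R7, R11, L3} → V_2 = 6.674-3.137j
Node n3: branches {C1, R4, R5, I1, R6, C3, R9, C4} → V_3 = 2.807-0.3790j
Node n4: branches {R1, R3, R7, L1} → V_4 = 0.8373+0.1904j
Node n5: branches {C1, I1, C3, R9, R10} → V_5 = -4.492+0.2956j
Node n6: branches {R1, R2, R4, R8, L1, L2, R10, V2} → V_6 = -0.2457-0.6802j
Node n7: branches {R2, R6, R8, R11, C4, V1} → V_7 = 1.170+0.000j
Source currents: i(V1)=-0.6383-0.5640j, i(V2)=-1.559+0.5671j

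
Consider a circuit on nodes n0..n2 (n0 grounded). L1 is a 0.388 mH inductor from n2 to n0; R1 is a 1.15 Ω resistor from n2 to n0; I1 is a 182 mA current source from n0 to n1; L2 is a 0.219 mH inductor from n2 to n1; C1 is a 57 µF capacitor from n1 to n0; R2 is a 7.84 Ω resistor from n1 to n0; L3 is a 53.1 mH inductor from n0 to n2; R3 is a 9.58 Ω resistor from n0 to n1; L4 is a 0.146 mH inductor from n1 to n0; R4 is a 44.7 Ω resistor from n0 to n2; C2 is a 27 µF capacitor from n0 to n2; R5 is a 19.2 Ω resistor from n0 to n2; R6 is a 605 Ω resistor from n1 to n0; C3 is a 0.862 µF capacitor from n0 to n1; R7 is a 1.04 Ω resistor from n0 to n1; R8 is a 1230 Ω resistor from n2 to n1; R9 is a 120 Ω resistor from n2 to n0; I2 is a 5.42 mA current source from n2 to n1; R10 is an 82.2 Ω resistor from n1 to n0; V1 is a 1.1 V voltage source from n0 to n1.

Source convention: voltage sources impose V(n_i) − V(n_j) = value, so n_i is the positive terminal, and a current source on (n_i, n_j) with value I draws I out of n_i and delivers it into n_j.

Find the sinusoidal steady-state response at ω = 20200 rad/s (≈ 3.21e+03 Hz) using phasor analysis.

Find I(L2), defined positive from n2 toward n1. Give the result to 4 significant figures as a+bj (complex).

0.05699-0.2586j A

Apply KCL at each of the 2 non-ground nodes and solve the resulting linear system.
Node n1: branches {I1, L2, C1, R2, R3, L4, R6, C3, R7, R8, I2, R10, V1} → V_1 = -1.100+0.000j
Node n2: branches {L1, R1, L2, L3, R4, C2, R5, R8, R9, I2} → V_2 = 0.04385+0.2521j
Source currents: i(V1)=-1.573-0.6543j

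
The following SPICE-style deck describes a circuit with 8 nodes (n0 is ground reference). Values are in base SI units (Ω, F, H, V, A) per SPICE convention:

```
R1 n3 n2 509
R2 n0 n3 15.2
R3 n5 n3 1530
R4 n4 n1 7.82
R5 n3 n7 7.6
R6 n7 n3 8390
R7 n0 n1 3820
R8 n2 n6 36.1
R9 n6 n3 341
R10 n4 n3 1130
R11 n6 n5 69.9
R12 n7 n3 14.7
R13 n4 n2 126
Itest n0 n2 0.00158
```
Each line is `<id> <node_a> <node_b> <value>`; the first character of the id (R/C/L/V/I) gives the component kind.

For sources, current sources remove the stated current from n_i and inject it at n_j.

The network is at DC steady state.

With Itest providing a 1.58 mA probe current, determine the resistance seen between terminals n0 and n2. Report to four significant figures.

Element admittances at DC:
  Y(R1) = 0.001965 S between n3,n2
  Y(R2) = 0.06579 S between n0,n3
  Y(R3) = 0.0006536 S between n5,n3
  Y(R4) = 0.1279 S between n4,n1
  Y(R5) = 0.1316 S between n3,n7
  Y(R6) = 0.0001192 S between n7,n3
  Y(R7) = 0.0002618 S between n0,n1
  Y(R8) = 0.02770 S between n2,n6
  Y(R9) = 0.002933 S between n6,n3
  Y(R10) = 0.0008850 S between n4,n3
  Y(R11) = 0.01431 S between n6,n5
  Y(R12) = 0.06803 S between n7,n3
  Y(R13) = 0.007937 S between n4,n2
  Itest: injects 0.00158 A into n2 (from n0)
Assemble and solve the 7×7 MNA system:
  V(n1)=0.2467  V(n2)=0.2804  V(n3)=0.02303  V(n4)=0.2473  V(n5)=0.2411  V(n6)=0.2511  V(n7)=0.02303

R_eq = 177.5 Ω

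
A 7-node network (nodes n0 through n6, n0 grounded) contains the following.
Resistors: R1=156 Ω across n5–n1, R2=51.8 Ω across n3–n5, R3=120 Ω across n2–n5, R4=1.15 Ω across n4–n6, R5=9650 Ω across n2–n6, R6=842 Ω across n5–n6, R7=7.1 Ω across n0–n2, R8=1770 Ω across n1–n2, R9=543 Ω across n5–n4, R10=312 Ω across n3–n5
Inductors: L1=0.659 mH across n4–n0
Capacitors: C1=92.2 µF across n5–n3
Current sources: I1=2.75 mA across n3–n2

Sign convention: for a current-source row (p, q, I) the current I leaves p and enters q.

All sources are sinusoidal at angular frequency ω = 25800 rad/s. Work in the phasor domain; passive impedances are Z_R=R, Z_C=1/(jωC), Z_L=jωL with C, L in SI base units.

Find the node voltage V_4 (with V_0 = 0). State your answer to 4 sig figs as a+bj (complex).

-0.0004616-0.01170j V

Apply KCL at each of the 6 non-ground nodes and solve the resulting linear system.
Node n1: branches {R1, R8} → V_1 = -0.2091-0.002888j
Node n2: branches {R3, R5, R7, R8, I1} → V_2 = 0.004886-0.0001928j
Node n3: branches {R2, C1, R10, I1} → V_3 = -0.2280-0.001969j
Node n4: branches {R4, L1, R9} → V_4 = -0.0004616-0.01170j
Node n5: branches {R1, R2, R3, R6, C1, R9, R10} → V_5 = -0.2280-0.003125j
Node n6: branches {R4, R5, R6} → V_6 = -0.0007713-0.01169j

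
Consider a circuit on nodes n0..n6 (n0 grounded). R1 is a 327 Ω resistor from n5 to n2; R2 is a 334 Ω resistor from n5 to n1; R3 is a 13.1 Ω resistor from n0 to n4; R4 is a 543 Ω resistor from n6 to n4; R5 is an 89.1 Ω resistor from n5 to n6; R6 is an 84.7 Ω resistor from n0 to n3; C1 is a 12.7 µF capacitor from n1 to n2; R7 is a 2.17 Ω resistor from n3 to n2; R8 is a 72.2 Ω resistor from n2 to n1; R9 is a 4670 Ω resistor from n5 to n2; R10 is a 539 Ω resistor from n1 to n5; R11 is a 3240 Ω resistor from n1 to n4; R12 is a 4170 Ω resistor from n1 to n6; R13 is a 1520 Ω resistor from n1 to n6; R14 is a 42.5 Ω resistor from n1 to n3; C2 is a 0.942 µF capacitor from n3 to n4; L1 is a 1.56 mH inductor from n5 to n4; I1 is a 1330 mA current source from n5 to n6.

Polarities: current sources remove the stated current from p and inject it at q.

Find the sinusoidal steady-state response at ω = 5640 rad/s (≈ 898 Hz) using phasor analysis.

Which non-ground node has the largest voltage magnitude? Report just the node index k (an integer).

Element admittances at ω=5640 rad/s:
  Y(R1) = 0.003058+0.000j S between n5,n2
  Y(R2) = 0.002994+0.000j S between n5,n1
  Y(R3) = 0.07634+0.000j S between n0,n4
  Y(R4) = 0.001842+0.000j S between n6,n4
  Y(R5) = 0.01122+0.000j S between n5,n6
  Y(R6) = 0.01181+0.000j S between n0,n3
  Y(C1) = 0.000+0.07163j S between n1,n2
  Y(R7) = 0.4608+0.000j S between n3,n2
  Y(R8) = 0.01385+0.000j S between n2,n1
  Y(R9) = 0.0002141+0.000j S between n5,n2
  Y(R10) = 0.001855+0.000j S between n1,n5
  Y(R11) = 0.0003086+0.000j S between n1,n4
  Y(R12) = 0.0002398+0.000j S between n1,n6
  Y(R13) = 0.0006579+0.000j S between n1,n6
  Y(R14) = 0.02353+0.000j S between n1,n3
  Y(C2) = 0.000+0.005313j S between n3,n4
  Y(L1) = 0.000-0.1137j S between n5,n4
  I1: injects 1.33 A into n6 (from n5)
Assemble and solve the 6×6 MNA system:
  V(n1)=3.691-2.104j  V(n2)=3.333-1.476j  V(n3)=3.252-1.510j  V(n4)=-0.5030+0.2336j  V(n5)=-0.5189-1.745j  V(n6)=95.01-1.507j

6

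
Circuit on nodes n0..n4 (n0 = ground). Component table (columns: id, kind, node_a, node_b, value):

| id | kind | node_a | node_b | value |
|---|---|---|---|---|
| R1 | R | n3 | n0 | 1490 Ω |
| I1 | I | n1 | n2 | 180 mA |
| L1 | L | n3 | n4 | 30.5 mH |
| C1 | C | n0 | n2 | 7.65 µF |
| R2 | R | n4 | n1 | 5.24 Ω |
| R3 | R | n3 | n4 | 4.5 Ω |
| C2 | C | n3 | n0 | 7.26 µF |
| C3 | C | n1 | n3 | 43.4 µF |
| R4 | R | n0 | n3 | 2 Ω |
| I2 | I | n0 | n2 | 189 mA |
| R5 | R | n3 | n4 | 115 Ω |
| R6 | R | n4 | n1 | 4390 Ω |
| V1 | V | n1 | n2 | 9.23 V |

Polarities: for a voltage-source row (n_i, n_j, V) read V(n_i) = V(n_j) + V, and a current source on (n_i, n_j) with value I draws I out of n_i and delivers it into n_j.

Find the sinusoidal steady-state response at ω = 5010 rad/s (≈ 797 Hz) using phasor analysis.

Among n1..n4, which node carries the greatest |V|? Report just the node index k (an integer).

2

MNA unknowns: 4 node voltages V₁..V_4 plus 1 source current (V1)
R1: Y=0.0006711+0.000j on G[3,0]
I1: z[1]−=0.18, z[2]+=0.18
L1: Y=0.000-0.006544j on G[3,4]
C1: Y=0.000+0.03833j on G[0,2]
R2: Y=0.1908+0.000j on G[4,1]
R3: Y=0.2222+0.000j on G[3,4]
C2: Y=0.000+0.03637j on G[3,0]
C3: Y=0.000+0.2174j on G[1,3]
R4: Y=0.5000+0.000j on G[0,3]
I2: z[0]−=0.189, z[2]+=0.189
R5: Y=0.008696+0.000j on G[3,4]
R6: Y=0.0002278+0.000j on G[4,1]
V1: row V1−V2=9.23, i_V1 at 1,2
solve → V1=1.861+0.2938j, V2=-7.369+0.2938j, V3=0.4387+0.5322j, V4=1.084+0.4343j
aux → i_V1=-0.3803-0.2824j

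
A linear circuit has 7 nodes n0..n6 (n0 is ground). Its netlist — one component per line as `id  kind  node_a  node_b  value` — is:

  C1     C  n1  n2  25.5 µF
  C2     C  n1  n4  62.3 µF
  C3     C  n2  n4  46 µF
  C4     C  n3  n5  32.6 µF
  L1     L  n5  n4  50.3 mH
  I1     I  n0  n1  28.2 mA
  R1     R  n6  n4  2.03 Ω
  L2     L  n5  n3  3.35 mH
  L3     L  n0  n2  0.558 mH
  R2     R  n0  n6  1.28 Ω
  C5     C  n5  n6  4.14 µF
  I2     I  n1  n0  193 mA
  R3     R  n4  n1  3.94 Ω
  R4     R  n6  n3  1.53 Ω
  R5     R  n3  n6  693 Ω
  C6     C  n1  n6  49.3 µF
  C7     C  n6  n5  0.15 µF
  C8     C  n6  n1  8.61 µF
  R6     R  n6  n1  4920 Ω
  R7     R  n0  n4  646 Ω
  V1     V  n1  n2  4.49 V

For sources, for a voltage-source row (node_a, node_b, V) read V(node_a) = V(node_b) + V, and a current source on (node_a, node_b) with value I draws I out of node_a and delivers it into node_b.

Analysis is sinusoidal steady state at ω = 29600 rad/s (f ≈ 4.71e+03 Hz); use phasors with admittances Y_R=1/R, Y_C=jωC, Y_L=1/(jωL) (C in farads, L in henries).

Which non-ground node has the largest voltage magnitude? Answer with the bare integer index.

2

Element admittances at ω=29600 rad/s:
  Y(C1) = 0.000+0.7548j S between n1,n2
  Y(C2) = 0.000+1.844j S between n1,n4
  Y(C3) = 0.000+1.362j S between n2,n4
  Y(C4) = 0.000+0.9650j S between n3,n5
  Y(L1) = 0.000-0.0006716j S between n5,n4
  I1: injects 0.0282 A into n1 (from n0)
  Y(R1) = 0.4926+0.000j S between n6,n4
  Y(L2) = 0.000-0.01008j S between n5,n3
  Y(L3) = 0.000-0.06054j S between n0,n2
  Y(R2) = 0.7812+0.000j S between n0,n6
  Y(C5) = 0.000+0.1225j S between n5,n6
  I2: injects 0.193 A into n0 (from n1)
  Y(R3) = 0.2538+0.000j S between n4,n1
  Y(R4) = 0.6536+0.000j S between n6,n3
  Y(R5) = 0.001443+0.000j S between n3,n6
  Y(C6) = 0.000+1.459j S between n1,n6
  Y(C7) = 0.000+0.004440j S between n6,n5
  Y(C8) = 0.000+0.2549j S between n6,n1
  Y(R6) = 0.0002033+0.000j S between n6,n1
  Y(R7) = 0.001548+0.000j S between n0,n4
  V1: constraint V(n1)−V(n2) = 4.49
Assemble and solve the 7×7 MNA system:
  V(n1)=-0.07521-0.7666j  V(n2)=-4.565-0.7666j  V(n3)=-0.1484-0.3499j  V(n4)=-1.826-1.164j  V(n5)=-0.1473-0.3496j  V(n6)=-0.1479-0.3515j
  i(V1)=-0.5876-6.843j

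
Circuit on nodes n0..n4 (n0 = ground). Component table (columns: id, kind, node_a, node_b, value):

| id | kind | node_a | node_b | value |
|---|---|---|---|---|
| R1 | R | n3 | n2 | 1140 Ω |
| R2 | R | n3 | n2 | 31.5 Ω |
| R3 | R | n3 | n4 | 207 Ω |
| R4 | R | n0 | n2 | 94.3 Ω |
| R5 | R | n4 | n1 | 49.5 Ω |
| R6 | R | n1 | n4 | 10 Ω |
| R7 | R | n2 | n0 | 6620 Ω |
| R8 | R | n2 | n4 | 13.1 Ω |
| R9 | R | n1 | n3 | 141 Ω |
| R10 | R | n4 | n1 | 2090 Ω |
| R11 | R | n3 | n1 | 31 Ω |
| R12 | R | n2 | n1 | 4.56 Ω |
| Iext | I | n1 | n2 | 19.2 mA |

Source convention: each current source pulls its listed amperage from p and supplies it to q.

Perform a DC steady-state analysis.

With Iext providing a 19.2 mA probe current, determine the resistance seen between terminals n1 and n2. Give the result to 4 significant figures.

R_eq = 3.522 Ω

Apply KCL at each of the 4 non-ground nodes and solve the resulting linear system.
Node n1: branches {R5, R6, R9, R10, R11, R12, Iext} → V_1 = -0.06763
Node n2: branches {R1, R2, R4, R7, R8, R12, Iext} → V_2 = 0.000
Node n3: branches {R1, R2, R3, R9, R11} → V_3 = -0.03725
Node n4: branches {R3, R5, R6, R8, R10} → V_4 = -0.04132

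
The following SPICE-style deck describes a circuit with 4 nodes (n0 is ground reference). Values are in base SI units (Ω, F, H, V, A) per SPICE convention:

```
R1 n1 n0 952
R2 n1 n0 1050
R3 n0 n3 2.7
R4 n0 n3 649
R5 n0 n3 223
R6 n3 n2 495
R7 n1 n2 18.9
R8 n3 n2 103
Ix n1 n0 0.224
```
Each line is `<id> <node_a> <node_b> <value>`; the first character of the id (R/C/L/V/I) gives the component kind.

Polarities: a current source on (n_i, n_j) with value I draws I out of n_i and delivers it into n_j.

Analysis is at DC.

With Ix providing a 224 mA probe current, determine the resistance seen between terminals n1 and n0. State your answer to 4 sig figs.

R_eq = 87.99 Ω

Apply KCL at each of the 3 non-ground nodes and solve the resulting linear system.
Node n1: branches {R1, R2, R7, Ix} → V_1 = -19.71
Node n2: branches {R6, R7, R8} → V_2 = -16.22
Node n3: branches {R3, R4, R5, R6, R8} → V_3 = -0.4902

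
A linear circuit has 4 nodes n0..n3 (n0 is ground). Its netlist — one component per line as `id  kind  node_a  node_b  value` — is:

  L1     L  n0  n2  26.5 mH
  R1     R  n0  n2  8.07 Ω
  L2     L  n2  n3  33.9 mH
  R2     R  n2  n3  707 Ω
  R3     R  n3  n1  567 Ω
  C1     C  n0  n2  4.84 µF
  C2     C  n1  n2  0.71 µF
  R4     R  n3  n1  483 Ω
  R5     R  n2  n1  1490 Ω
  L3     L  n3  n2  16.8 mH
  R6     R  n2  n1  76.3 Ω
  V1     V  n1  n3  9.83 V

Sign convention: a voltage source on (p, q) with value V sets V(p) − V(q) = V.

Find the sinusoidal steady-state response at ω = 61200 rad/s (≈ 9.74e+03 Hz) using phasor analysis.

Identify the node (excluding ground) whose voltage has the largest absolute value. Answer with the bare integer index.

3

Apply KCL at each of the 3 non-ground nodes and solve the resulting linear system.
Node n1: branches {R3, C2, R4, R5, R6, V1} → V_1 = -0.1952-0.4017j
Node n2: branches {L1, R1, L2, R2, C1, C2, R5, L3, R6} → V_2 = 0.000+0.000j
Node n3: branches {L2, R2, R3, R4, L3, V1} → V_3 = -10.03-0.4017j
Source currents: i(V1)=-0.05245+0.01401j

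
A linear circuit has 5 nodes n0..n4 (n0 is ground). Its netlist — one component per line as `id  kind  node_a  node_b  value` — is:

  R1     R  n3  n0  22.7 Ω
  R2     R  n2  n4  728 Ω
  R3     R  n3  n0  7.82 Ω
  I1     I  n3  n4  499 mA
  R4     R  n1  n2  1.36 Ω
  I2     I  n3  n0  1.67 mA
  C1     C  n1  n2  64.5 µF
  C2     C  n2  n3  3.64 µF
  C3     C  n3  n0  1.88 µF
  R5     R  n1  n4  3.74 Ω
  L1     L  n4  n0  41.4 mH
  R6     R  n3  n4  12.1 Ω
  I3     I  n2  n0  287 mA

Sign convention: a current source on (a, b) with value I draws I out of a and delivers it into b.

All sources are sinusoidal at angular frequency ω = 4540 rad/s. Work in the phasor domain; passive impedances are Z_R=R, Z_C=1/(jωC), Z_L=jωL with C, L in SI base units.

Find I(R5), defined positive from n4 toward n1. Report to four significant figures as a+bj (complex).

Apply KCL at each of the 4 non-ground nodes and solve the resulting linear system.
Node n1: branches {R4, C1, R5} → V_1 = -0.2018-0.1284j
Node n2: branches {R2, R4, C1, C2, I3} → V_2 = -0.5476-0.01602j
Node n3: branches {R1, R3, I1, I2, C2, C3, R6} → V_3 = -1.672+0.1100j
Node n4: branches {R2, I1, R5, L1, R6} → V_4 = 0.8721-0.05867j

0.2871+0.01864j A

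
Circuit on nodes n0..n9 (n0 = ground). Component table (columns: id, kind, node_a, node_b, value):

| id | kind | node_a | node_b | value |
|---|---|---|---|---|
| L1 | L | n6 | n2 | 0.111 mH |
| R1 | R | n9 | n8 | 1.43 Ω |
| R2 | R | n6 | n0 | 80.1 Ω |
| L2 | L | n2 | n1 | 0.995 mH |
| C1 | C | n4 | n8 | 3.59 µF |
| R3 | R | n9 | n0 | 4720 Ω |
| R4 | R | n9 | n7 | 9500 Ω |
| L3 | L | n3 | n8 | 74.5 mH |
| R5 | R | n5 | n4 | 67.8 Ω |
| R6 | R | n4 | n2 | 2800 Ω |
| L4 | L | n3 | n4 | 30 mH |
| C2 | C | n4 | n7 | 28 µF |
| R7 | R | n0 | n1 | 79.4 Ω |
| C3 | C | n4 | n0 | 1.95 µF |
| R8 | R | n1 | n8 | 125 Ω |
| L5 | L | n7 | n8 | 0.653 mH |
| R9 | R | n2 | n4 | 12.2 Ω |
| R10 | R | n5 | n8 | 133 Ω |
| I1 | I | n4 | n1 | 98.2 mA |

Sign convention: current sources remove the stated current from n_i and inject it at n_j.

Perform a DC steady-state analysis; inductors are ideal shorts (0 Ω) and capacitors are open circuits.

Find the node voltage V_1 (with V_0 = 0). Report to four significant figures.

MNA unknowns: 9 node voltages V₁..V_9 plus 5 source currents (L1, L2, L3, L4, L5)
L1: row V6−V2=0, i_L1 at 6,2
R1: Y=0.6993 on G[9,8]
R2: Y=0.01248 on G[6,0]
L2: row V2−V1=0, i_L2 at 2,1
C1: Y=0.000 on G[4,8]
R3: Y=0.0002119 on G[9,0]
R4: Y=0.0001053 on G[9,7]
L3: row V3−V8=0, i_L3 at 3,8
R5: Y=0.01475 on G[5,4]
R6: Y=0.0003571 on G[4,2]
L4: row V3−V4=0, i_L4 at 3,4
C2: Y=0.000 on G[4,7]
R7: Y=0.01259 on G[0,1]
C3: Y=0.000 on G[4,0]
R8: Y=0.008000 on G[1,8]
L5: row V7−V8=0, i_L5 at 7,8
R9: Y=0.08197 on G[2,4]
R10: Y=0.007519 on G[5,8]
I1: z[4]−=0.0982, z[1]+=0.0982
solve → V1=0.009084, V2=0.009084, V3=-1.076, V4=-1.076, V5=-1.076, V6=0.009084, V7=-1.076, V8=-1.076, V9=-1.075
aux → i_L1=-0.0001134, i_L2=-0.08941, i_L3=-0.008905, i_L4=0.008905, i_L5=3.429e-08

0.009084 V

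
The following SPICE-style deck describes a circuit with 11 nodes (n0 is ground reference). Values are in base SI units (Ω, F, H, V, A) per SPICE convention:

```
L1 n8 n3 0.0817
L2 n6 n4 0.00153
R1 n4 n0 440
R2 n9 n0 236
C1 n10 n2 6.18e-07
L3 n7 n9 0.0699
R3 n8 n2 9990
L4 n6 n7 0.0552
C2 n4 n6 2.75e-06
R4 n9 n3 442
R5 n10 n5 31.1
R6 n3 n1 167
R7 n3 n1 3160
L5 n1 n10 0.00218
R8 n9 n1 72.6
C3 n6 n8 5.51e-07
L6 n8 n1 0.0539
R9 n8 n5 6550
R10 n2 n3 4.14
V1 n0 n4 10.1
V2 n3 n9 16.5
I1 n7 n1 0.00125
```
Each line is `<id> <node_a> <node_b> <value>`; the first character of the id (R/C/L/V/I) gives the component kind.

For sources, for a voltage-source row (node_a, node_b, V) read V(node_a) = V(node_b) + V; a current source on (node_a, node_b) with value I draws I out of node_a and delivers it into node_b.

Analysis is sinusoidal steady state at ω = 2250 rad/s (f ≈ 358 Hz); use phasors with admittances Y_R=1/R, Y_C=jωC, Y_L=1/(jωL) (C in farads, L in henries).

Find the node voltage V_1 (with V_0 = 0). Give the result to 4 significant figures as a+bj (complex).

Element admittances at ω=2250 rad/s:
  Y(L1) = 0.000-0.005440j S between n8,n3
  Y(L2) = 0.000-0.2905j S between n6,n4
  Y(R1) = 0.002273+0.000j S between n4,n0
  Y(R2) = 0.004237+0.000j S between n9,n0
  Y(C1) = 0.000+0.001390j S between n10,n2
  Y(L3) = 0.000-0.006358j S between n7,n9
  Y(R3) = 0.0001001+0.000j S between n8,n2
  Y(L4) = 0.000-0.008052j S between n6,n7
  Y(C2) = 0.000+0.006187j S between n4,n6
  Y(R4) = 0.002262+0.000j S between n9,n3
  Y(R5) = 0.03215+0.000j S between n10,n5
  Y(R6) = 0.005988+0.000j S between n3,n1
  Y(R7) = 0.0003165+0.000j S between n3,n1
  Y(L5) = 0.000-0.2039j S between n1,n10
  Y(R8) = 0.01377+0.000j S between n9,n1
  Y(C3) = 0.000+0.001240j S between n6,n8
  Y(L6) = 0.000-0.008246j S between n8,n1
  Y(R9) = 0.0001527+0.000j S between n8,n5
  Y(R10) = 0.2415+0.000j S between n2,n3
  V1: constraint V(n0)−V(n4) = 10.1
  V2: constraint V(n3)−V(n9) = 16.5
  I1: injects 0.00125 A into n1 (from n7)
Assemble and solve the 12×12 MNA system:
  V(n1)=4.487-0.2700j  V(n2)=15.53+1.467j  V(n3)=15.52+1.531j  V(n4)=-10.10+0.000j  V(n5)=4.440-0.2737j  V(n6)=-10.08+0.01460j  V(n7)=-6.063+0.5970j  V(n8)=10.76+0.4497j  V(n9)=-0.9794+1.531j  V(n10)=4.410-0.2772j
  i(V1)=-0.02710+0.006488j  i(V2)=-0.1108-0.001024j

4.487-0.2700j V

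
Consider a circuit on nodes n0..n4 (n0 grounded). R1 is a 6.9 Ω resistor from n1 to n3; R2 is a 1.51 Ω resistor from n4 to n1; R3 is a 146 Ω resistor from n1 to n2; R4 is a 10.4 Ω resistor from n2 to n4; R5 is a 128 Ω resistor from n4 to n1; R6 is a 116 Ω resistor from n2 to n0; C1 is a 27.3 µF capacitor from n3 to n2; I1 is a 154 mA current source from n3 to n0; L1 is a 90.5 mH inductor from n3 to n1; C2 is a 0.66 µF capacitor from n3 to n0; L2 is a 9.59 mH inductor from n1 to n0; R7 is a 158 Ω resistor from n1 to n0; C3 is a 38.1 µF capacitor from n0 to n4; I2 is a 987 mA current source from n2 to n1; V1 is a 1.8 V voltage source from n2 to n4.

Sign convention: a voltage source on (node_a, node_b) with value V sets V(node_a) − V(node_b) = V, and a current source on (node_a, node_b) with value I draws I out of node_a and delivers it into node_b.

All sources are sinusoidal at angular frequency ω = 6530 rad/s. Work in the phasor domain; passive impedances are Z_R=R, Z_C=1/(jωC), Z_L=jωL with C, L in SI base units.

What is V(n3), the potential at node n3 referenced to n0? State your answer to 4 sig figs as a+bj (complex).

1.314+1.484j V

Apply KCL at each of the 4 non-ground nodes and solve the resulting linear system.
Node n1: branches {R1, R2, R3, R5, L1, L2, R7, I2} → V_1 = 1.437+0.9013j
Node n2: branches {R3, R4, R6, C1, I2, V1} → V_2 = 1.821+0.7508j
Node n3: branches {R1, C1, I1, L1, C2} → V_3 = 1.314+1.484j
Node n4: branches {R2, R4, R5, C3, V1} → V_4 = 0.02054+0.7508j
Source currents: i(V1)=-1.309-0.09576j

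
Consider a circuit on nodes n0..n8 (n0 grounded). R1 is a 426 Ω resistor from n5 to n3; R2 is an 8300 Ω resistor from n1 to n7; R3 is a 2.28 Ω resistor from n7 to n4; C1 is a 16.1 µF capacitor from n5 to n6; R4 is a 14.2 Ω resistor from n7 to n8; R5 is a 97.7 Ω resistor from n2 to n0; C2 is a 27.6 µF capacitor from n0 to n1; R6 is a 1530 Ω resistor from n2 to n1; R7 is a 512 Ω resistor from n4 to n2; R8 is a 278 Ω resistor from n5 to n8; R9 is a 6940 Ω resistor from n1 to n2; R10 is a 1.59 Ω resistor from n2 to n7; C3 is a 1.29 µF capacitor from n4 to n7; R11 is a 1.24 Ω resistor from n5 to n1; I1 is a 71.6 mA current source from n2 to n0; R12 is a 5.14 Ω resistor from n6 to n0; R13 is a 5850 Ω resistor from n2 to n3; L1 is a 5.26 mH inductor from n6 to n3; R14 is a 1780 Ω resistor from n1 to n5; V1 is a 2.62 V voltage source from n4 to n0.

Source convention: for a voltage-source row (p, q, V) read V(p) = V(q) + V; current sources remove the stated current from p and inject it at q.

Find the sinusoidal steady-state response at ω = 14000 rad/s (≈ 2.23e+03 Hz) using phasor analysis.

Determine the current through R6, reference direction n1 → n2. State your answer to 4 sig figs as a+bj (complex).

Apply KCL at each of the 8 non-ground nodes and solve the resulting linear system.
Node n1: branches {R2, C2, R6, R9, R11, R14} → V_1 = 0.003473-0.01961j
Node n2: branches {R5, R6, R7, R9, R10, I1, R13} → V_2 = 2.230+0.009041j
Node n3: branches {R1, R13, L1} → V_3 = 0.02195+0.01950j
Node n4: branches {R3, R7, C3, V1} → V_4 = 2.620+0.000j
Node n5: branches {R1, C1, R8, R11, R14} → V_5 = 0.01030-0.01798j
Node n6: branches {C1, R12, L1} → V_6 = 0.01534-0.006292j
Node n7: branches {R2, R3, R4, R10, C3} → V_7 = 2.383+0.009250j
Node n8: branches {R4, R8} → V_8 = 2.267+0.007927j
Source currents: i(V1)=-0.1050-0.0002103j

-0.001455-1.872e-05j A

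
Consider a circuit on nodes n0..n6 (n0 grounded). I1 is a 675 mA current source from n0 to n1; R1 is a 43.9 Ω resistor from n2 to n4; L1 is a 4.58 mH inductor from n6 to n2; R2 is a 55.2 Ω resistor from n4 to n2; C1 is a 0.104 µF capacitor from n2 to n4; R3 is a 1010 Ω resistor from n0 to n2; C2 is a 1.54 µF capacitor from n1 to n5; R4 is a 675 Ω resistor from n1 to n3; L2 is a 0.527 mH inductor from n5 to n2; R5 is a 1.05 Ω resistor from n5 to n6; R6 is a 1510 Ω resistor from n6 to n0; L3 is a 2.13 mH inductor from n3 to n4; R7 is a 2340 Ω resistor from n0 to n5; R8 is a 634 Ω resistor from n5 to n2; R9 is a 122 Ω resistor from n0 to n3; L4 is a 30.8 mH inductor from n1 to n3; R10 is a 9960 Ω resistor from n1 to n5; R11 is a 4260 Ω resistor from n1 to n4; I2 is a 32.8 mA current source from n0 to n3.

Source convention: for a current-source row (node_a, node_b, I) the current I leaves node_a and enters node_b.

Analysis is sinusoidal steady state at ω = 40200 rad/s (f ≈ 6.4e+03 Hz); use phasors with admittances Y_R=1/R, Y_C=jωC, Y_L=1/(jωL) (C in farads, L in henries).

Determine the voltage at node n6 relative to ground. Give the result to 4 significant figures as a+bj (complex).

Apply KCL at each of the 6 non-ground nodes and solve the resulting linear system.
Node n1: branches {I1, C2, R4, L4, R10, R11} → V_1 = 84.98+26.26j
Node n2: branches {R1, L1, R2, C1, R3, L2, R8} → V_2 = 83.81+26.33j
Node n3: branches {R4, L3, R9, L4, I2} → V_3 = 64.87-7.990j
Node n4: branches {R1, R2, C1, L3, R11} → V_4 = 73.43+29.81j
Node n5: branches {C2, L2, R5, R7, R8, R10} → V_5 = 85.50+36.19j
Node n6: branches {L1, R5, R6} → V_6 = 85.39+36.18j

85.39+36.18j V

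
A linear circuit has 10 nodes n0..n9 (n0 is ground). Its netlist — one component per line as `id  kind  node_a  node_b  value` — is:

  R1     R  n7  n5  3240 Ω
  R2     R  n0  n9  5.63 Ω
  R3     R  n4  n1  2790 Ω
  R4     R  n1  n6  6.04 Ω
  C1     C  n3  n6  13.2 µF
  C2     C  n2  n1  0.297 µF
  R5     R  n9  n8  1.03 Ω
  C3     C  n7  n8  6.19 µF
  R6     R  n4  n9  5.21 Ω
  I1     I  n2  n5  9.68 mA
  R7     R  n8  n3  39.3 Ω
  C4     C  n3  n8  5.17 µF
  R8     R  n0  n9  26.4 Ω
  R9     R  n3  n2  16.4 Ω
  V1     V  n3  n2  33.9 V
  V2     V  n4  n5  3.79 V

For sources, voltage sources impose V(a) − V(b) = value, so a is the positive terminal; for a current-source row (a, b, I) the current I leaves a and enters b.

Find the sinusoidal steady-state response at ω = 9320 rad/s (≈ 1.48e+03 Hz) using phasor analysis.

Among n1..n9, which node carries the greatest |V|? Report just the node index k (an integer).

2

MNA unknowns: 9 node voltages V₁..V_9 plus 2 source currents (V1, V2)
R1: Y=0.0003086+0.000j on G[7,5]
R2: Y=0.1776+0.000j on G[0,9]
R3: Y=0.0003584+0.000j on G[4,1]
R4: Y=0.1656+0.000j on G[1,6]
C1: Y=0.000+0.1230j on G[3,6]
C2: Y=0.000+0.002768j on G[2,1]
R5: Y=0.9709+0.000j on G[9,8]
C3: Y=0.000+0.05769j on G[7,8]
R6: Y=0.1919+0.000j on G[4,9]
I1: z[2]−=0.00968, z[5]+=0.00968
R7: Y=0.02545+0.000j on G[8,3]
C4: Y=0.000+0.04818j on G[3,8]
R8: Y=0.03788+0.000j on G[0,9]
R9: Y=0.06098+0.000j on G[3,2]
V1: row V3−V2=33.9, i_V1 at 3,2
V2: row V4−V5=3.79, i_V2 at 4,5
solve → V1=-0.8406-0.3905j, V2=-33.99+0.1532j, V3=-0.08876+0.1532j, V4=0.05475-0.0006946j, V5=-3.735-0.0006946j, V6=-0.8335+0.1628j, V7=-0.01093+0.02006j, V8=-0.01082+0.0001373j, V9=0.000+0.000j
aux → i_V1=-2.059-0.09176j, i_V2=-0.01083-6.406e-06j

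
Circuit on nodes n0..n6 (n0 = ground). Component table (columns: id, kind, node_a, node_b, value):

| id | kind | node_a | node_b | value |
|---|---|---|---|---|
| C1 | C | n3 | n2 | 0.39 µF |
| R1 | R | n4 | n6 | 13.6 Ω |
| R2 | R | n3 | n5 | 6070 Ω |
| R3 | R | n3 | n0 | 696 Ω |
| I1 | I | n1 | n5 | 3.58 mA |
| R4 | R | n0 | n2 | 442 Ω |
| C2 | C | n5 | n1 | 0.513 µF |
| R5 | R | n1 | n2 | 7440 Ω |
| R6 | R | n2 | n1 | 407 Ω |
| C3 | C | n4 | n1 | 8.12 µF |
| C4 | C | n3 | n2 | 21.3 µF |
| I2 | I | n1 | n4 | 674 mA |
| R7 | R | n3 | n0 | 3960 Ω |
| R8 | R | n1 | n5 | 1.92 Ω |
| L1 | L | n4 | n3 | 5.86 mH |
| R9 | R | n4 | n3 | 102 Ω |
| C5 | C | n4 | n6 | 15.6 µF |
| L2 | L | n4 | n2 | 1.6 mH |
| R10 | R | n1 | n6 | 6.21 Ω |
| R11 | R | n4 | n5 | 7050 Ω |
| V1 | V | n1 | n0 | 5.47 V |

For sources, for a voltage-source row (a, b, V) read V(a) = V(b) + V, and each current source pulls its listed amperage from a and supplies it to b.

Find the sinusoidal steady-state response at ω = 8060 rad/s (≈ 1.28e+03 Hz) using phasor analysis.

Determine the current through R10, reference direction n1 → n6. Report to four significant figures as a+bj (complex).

MNA unknowns: 6 node voltages V₁..V_6 plus 1 source current (V1)
C1: Y=0.000+0.003143j on G[3,2]
R1: Y=0.07353+0.000j on G[4,6]
R2: Y=0.0001647+0.000j on G[3,5]
R3: Y=0.001437+0.000j on G[3,0]
I1: z[1]−=0.00358, z[5]+=0.00358
R4: Y=0.002262+0.000j on G[0,2]
C2: Y=0.000+0.004135j on G[5,1]
R5: Y=0.0001344+0.000j on G[1,2]
R6: Y=0.002457+0.000j on G[2,1]
C3: Y=0.000+0.06545j on G[4,1]
C4: Y=0.000+0.1717j on G[3,2]
I2: z[1]−=0.674, z[4]+=0.674
R7: Y=0.0002525+0.000j on G[3,0]
R8: Y=0.5208+0.000j on G[1,5]
L1: Y=0.000-0.02117j on G[4,3]
R9: Y=0.009804+0.000j on G[4,3]
C5: Y=0.000+0.1257j on G[4,6]
L2: Y=0.000-0.07754j on G[4,2]
R10: Y=0.1610+0.000j on G[1,6]
R11: Y=0.0001418+0.000j on G[4,5]
V1: row V1−V0=5.47, i_V1 at 1,0
solve → V1=5.470+0.000j, V2=7.964-4.164j, V3=7.991-4.142j, V4=8.286-3.799j, V5=5.478-0.002410j, V6=7.871-0.9681j
aux → i_V1=-0.03152+0.01642j

-0.3866+0.1559j A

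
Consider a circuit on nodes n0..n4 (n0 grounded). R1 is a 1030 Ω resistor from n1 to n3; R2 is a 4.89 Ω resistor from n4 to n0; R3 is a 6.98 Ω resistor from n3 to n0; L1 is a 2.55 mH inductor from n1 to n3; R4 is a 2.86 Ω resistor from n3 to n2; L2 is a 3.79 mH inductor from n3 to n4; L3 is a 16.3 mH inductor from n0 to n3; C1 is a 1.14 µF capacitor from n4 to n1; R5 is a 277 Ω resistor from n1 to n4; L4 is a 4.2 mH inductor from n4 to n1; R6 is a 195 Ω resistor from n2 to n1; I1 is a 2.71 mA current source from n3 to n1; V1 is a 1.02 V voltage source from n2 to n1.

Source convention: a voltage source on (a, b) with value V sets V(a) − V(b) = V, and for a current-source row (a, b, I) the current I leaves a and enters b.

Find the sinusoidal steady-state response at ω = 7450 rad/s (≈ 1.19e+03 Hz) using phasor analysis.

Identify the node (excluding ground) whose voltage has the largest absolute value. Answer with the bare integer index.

1

Apply KCL at each of the 4 non-ground nodes and solve the resulting linear system.
Node n1: branches {R1, L1, C1, R5, L4, R6, I1, V1} → V_1 = -0.8465-0.2611j
Node n2: branches {R4, R6, V1} → V_2 = 0.1735-0.2611j
Node n3: branches {R1, R3, L1, R4, L2, L3, I1} → V_3 = 0.1052-0.06951j
Node n4: branches {R2, L2, C1, R5, L4} → V_4 = -0.07093+0.05294j
Source currents: i(V1)=-0.02912+0.06697j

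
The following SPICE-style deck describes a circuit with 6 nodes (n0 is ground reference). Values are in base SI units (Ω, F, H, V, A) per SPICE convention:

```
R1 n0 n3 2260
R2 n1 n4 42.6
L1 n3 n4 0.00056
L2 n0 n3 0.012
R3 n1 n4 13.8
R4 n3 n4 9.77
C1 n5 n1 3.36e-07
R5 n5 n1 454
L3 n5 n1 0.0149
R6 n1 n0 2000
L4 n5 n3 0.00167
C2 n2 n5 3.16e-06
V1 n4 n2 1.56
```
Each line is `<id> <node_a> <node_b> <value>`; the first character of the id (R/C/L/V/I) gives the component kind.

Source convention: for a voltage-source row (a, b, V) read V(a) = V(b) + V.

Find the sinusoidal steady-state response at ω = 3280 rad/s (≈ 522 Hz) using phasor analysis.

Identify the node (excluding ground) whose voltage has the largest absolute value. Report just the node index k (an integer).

Apply KCL at each of the 5 non-ground nodes and solve the resulting linear system.
Node n1: branches {R2, R3, C1, R5, L3, R6} → V_1 = -0.02230-0.01445j
Node n2: branches {C2, V1} → V_2 = -1.587+0.006556j
Node n3: branches {R1, L1, L2, R4, L4} → V_3 = -0.0002766+0.0004437j
Node n4: branches {R2, L1, R3, R4, V1} → V_4 = -0.02723+0.006556j
Node n5: branches {C1, R5, L3, L4, C2} → V_5 = 0.08350-0.002609j
Source currents: i(V1)=-9.499e-05-0.01732j

2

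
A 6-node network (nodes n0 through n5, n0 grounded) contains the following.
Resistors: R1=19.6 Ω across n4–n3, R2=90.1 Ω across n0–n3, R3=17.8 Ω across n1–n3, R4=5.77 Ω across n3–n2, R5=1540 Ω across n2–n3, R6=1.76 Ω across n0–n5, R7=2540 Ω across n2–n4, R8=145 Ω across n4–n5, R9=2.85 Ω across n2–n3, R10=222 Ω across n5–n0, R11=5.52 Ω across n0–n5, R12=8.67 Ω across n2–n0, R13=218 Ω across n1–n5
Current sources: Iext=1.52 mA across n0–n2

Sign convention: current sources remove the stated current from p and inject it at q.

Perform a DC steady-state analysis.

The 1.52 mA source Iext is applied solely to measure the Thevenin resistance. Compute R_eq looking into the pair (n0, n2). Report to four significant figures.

Apply KCL at each of the 5 non-ground nodes and solve the resulting linear system.
Node n1: branches {R3, R13} → V_1 = 0.009957
Node n2: branches {R4, R5, R7, R9, R12, Iext} → V_2 = 0.01119
Node n3: branches {R1, R2, R3, R4, R5, R9} → V_3 = 0.01076
Node n4: branches {R1, R7, R8} → V_4 = 0.009506
Node n5: branches {R6, R8, R10, R11, R13} → V_5 = 0.0001453

R_eq = 7.364 Ω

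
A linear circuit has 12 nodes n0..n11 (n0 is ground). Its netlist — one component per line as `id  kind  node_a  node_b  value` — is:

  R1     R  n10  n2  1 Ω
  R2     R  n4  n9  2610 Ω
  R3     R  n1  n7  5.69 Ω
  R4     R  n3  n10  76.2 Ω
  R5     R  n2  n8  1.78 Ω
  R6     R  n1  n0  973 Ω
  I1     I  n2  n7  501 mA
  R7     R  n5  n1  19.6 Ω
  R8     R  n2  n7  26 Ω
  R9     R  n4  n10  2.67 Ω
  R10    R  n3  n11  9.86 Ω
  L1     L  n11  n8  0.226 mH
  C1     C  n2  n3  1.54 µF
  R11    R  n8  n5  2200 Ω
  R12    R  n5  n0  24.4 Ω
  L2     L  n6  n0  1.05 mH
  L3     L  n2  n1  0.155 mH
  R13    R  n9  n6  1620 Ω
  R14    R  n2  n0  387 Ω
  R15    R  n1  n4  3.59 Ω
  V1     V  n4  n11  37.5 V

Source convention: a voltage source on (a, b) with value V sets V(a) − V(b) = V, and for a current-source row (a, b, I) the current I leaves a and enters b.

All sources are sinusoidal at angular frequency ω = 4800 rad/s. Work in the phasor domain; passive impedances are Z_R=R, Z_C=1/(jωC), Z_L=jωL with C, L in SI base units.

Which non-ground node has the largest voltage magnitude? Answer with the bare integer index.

11

Apply KCL at each of the 11 non-ground nodes and solve the resulting linear system.
Node n1: branches {R3, R6, R7, L3, R15} → V_1 = 0.1531+0.3970j
Node n2: branches {R1, R5, I1, R8, C1, L3, R14} → V_2 = -1.502-3.189j
Node n3: branches {R4, R10, C1} → V_3 = -18.67-5.715j
Node n4: branches {R2, R9, R15, V1} → V_4 = 16.20-7.151j
Node n5: branches {R7, R11, R12} → V_5 = -0.002519+0.2325j
Node n6: branches {L2, R13} → V_6 = 0.008544+0.01929j
Node n7: branches {R3, I1, R8} → V_7 = 2.195-0.2469j
Node n8: branches {R5, L1, R11} → V_8 = -17.70+2.727j
Node n9: branches {R2, R13} → V_9 = 6.208-2.727j
Node n10: branches {R1, R4, R9} → V_10 = 3.113-4.282j
Node n11: branches {R10, L1, V1} → V_11 = -21.30-7.151j
Source currents: i(V1)=-9.373+3.179j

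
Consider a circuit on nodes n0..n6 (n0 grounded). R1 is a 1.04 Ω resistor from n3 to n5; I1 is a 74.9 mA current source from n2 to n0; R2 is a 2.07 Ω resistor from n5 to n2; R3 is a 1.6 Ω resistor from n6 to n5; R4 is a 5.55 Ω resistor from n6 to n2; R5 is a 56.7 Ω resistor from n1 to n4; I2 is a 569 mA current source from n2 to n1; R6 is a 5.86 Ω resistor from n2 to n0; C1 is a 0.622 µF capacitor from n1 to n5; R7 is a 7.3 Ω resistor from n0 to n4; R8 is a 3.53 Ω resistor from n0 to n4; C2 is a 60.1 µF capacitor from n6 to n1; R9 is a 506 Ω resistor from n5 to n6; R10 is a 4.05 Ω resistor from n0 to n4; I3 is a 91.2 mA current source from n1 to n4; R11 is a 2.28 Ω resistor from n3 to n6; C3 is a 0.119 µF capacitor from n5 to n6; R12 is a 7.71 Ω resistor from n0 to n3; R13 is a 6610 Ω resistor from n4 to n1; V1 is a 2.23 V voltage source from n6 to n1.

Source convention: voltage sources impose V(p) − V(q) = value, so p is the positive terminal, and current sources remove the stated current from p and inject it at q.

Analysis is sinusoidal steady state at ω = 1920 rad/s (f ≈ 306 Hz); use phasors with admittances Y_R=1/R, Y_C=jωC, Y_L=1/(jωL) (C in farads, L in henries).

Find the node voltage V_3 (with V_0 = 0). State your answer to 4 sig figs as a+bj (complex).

Element admittances at ω=1920 rad/s:
  Y(R1) = 0.9615+0.000j S between n3,n5
  I1: injects 0.0749 A into n0 (from n2)
  Y(R2) = 0.4831+0.000j S between n5,n2
  Y(R3) = 0.6250+0.000j S between n6,n5
  Y(R4) = 0.1802+0.000j S between n6,n2
  Y(R5) = 0.01764+0.000j S between n1,n4
  I2: injects 0.569 A into n1 (from n2)
  Y(R6) = 0.1706+0.000j S between n2,n0
  Y(C1) = 0.000+0.001194j S between n1,n5
  Y(R7) = 0.1370+0.000j S between n0,n4
  Y(R8) = 0.2833+0.000j S between n0,n4
  Y(C2) = 0.000+0.1154j S between n6,n1
  Y(R9) = 0.001976+0.000j S between n5,n6
  Y(R10) = 0.2469+0.000j S between n0,n4
  I3: injects 0.0912 A into n4 (from n1)
  Y(R11) = 0.4386+0.000j S between n3,n6
  Y(C3) = 0.000+0.0002285j S between n5,n6
  Y(R12) = 0.1297+0.000j S between n0,n3
  Y(R13) = 0.0001513+0.000j S between n4,n1
  V1: constraint V(n6)−V(n1) = 2.23
Assemble and solve the 7×7 MNA system:
  V(n1)=-1.971+0.001343j  V(n2)=-0.7708-0.0001040j  V(n3)=0.01502-4.260e-05j  V(n4)=0.08196+3.487e-05j  V(n5)=-0.09433-0.0006803j  V(n6)=0.2592+0.001343j
  i(V1)=-0.5143-0.2595j

0.01502-4.260e-05j V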